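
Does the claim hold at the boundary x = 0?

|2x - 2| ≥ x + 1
x = 0: LHS = |2·0 - 2| = |-2| = 2, RHS = 0 + 1 = 1; 2 ≥ 1 — holds

The relation is satisfied at x = 0.

Answer: Yes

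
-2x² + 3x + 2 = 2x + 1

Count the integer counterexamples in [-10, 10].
Counterexamples in [-10, 10]: {-10, -9, -8, -7, -6, -5, -4, -3, -2, -1, 0, 2, 3, 4, 5, 6, 7, 8, 9, 10}.

Counting them gives 20 values.

Answer: 20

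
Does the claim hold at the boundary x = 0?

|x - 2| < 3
x = 0: LHS = |0 - 2| = |-2| = 2; 2 < 3 — holds

The relation is satisfied at x = 0.

Answer: Yes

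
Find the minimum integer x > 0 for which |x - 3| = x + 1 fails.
Testing positive integers:
x = 1: LHS = |1 - 3| = |-2| = 2, RHS = 1 + 1 = 2; 2 = 2 — holds
x = 2: LHS = |2 - 3| = |-1| = 1, RHS = 2 + 1 = 3; 1 = 3 — FAILS  ← smallest positive counterexample

Answer: x = 2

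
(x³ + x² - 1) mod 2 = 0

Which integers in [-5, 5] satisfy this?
For a polynomial with integer coefficients, its value mod 2 depends only on x mod 2, so it suffices to check one representative of each residue class, x = 0, 1:
x = 0: LHS = (0³ + 0² - 1) mod 2 = (-1) mod 2 = 1; 1 = 0 — FAILS
x = 1: LHS = (1³ + 1² - 1) mod 2 = 1 mod 2 = 1; 1 = 0 — FAILS
The relation fails in every residue class, so the claimed relation (=) fails for every integer in [-5, 5].

Answer: None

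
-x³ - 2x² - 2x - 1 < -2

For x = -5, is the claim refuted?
Substitute x = -5 into the relation:
x = -5: LHS = -(-5)³ - 2·(-5)² - 2·(-5) - 1 = 84; 84 < -2 — FAILS

Since the claim fails at x = -5, this value is a counterexample.

Answer: Yes, x = -5 is a counterexample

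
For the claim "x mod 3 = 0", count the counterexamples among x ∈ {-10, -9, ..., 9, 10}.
Counterexamples in [-10, 10]: {-10, -8, -7, -5, -4, -2, -1, 1, 2, 4, 5, 7, 8, 10}.

Counting them gives 14 values.

Answer: 14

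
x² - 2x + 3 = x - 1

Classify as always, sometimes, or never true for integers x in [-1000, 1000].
Over all integers in [-1000, 1000], LHS − RHS is always positive; it is smallest at x = 1, where it equals 2:
x = 1: LHS = 1² - 2·1 + 3 = 2, RHS = 1 - 1 = 0; 2 = 0 — FAILS
At the ends of the range:
x = -1000: LHS = (-1000)² - 2·(-1000) + 3 = 1002003, RHS = (-1000) - 1 = -1001; 1002003 = -1001 — FAILS
x = 1000: LHS = 1000² - 2·1000 + 3 = 998003, RHS = 1000 - 1 = 999; 998003 = 999 — FAILS
Hence LHS − RHS is never 0, i.e. the two sides are never equal, so the claimed relation (=) fails for every integer in [-1000, 1000].

No integer in the range satisfies it.

Answer: Never true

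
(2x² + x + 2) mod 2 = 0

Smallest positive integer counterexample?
Testing positive integers:
x = 1: LHS = (2·1² + 1 + 2) mod 2 = 5 mod 2 = 1; 1 = 0 — FAILS  ← smallest positive counterexample

Answer: x = 1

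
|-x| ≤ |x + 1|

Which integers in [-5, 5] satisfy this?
Holds for: {0, 1, 2, 3, 4, 5}
Fails for: {-5, -4, -3, -2, -1}

Answer: {0, 1, 2, 3, 4, 5}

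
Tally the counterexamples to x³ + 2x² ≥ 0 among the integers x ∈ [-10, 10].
Counterexamples in [-10, 10]: {-10, -9, -8, -7, -6, -5, -4, -3}.

Counting them gives 8 values.

Answer: 8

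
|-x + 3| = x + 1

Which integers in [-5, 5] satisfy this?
Holds for: {1}
Fails for: {-5, -4, -3, -2, -1, 0, 2, 3, 4, 5}

Answer: {1}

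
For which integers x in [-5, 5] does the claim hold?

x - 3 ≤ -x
Holds for: {-5, -4, -3, -2, -1, 0, 1}
Fails for: {2, 3, 4, 5}

Answer: {-5, -4, -3, -2, -1, 0, 1}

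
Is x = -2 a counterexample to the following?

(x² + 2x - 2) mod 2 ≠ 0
Substitute x = -2 into the relation:
x = -2: LHS = ((-2)² + 2·(-2) - 2) mod 2 = (-2) mod 2 = 0; 0 ≠ 0 — FAILS

Since the claim fails at x = -2, this value is a counterexample.

Answer: Yes, x = -2 is a counterexample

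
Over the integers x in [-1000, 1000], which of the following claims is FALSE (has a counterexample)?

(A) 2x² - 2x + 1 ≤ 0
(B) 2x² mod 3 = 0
(A) x = 0: LHS = 2·0² - 2·0 + 1 = 1; 1 ≤ 0 — FAILS
(B) x = 1: LHS = (2·1²) mod 3 = 2 mod 3 = 2; 2 = 0 — FAILS

Answer: Both A and B are false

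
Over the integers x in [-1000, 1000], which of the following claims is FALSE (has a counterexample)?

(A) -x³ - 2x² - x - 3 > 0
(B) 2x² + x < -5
(A) x = 0: LHS = -0³ - 2·0² - 0 - 3 = -3; -3 > 0 — FAILS
(B) x = 0: LHS = 2·0² + 0 = 0; 0 < -5 — FAILS

Answer: Both A and B are false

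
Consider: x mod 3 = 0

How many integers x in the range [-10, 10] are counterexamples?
Counterexamples in [-10, 10]: {-10, -8, -7, -5, -4, -2, -1, 1, 2, 4, 5, 7, 8, 10}.

Counting them gives 14 values.

Answer: 14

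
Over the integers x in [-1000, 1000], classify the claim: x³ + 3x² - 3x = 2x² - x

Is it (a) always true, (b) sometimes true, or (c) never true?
Holds at x = 0: LHS = 0³ + 3·0² - 3·0 = 0, RHS = 2·0² - 0 = 0; 0 = 0 — holds
Fails at x = -1: LHS = (-1)³ + 3·(-1)² - 3·(-1) = 5, RHS = 2·(-1)² - (-1) = 3; 5 = 3 — FAILS
It is satisfied by some integers in the range but not all.

Answer: Sometimes true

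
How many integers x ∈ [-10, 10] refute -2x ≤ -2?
Counterexamples in [-10, 10]: {-10, -9, -8, -7, -6, -5, -4, -3, -2, -1, 0}.

Counting them gives 11 values.

Answer: 11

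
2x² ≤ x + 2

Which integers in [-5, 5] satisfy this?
Holds for: {0, 1}
Fails for: {-5, -4, -3, -2, -1, 2, 3, 4, 5}

Answer: {0, 1}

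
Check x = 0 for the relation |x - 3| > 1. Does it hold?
x = 0: LHS = |0 - 3| = |-3| = 3; 3 > 1 — holds

The relation is satisfied at x = 0.

Answer: Yes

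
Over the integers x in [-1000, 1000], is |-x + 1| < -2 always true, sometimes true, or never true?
An absolute value is never negative, so the left side is ≥ 0 for every x, while the right side is -2. Tightest case in [-1000, 1000] is x = 1:
x = 1: LHS = |-1 + 1| = |0| = 0; 0 < -2 — FAILS
Hence LHS − RHS is never negative, i.e. LHS ≥ RHS throughout, so the claimed relation (<) fails for every integer in [-1000, 1000].

No integer in the range satisfies it.

Answer: Never true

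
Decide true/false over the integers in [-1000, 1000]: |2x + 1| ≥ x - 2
Over all integers in [-1000, 1000], LHS − RHS is smallest at x = 0, where it equals 3:
x = 0: LHS = |2·0 + 1| = |1| = 1, RHS = 0 - 2 = -2; 1 ≥ -2 — holds
At the ends of the range:
x = -1000: LHS = |2·(-1000) + 1| = |-1999| = 1999, RHS = (-1000) - 2 = -1002; 1999 ≥ -1002 — holds
x = 1000: LHS = |2·1000 + 1| = |2001| = 2001, RHS = 1000 - 2 = 998; 2001 ≥ 998 — holds
Hence LHS − RHS is never negative, i.e. LHS ≥ RHS throughout, so the relation holds for every integer in [-1000, 1000].

No counterexample exists.

Answer: True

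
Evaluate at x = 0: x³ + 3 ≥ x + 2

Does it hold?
x = 0: LHS = 0³ + 3 = 3, RHS = 0 + 2 = 2; 3 ≥ 2 — holds

The relation is satisfied at x = 0.

Answer: Yes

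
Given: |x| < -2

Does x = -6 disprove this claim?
Substitute x = -6 into the relation:
x = -6: LHS = |-6| = 6; 6 < -2 — FAILS

Since the claim fails at x = -6, this value is a counterexample.

Answer: Yes, x = -6 is a counterexample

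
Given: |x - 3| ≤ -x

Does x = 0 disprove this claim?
Substitute x = 0 into the relation:
x = 0: LHS = |0 - 3| = |-3| = 3, RHS = -0 = 0; 3 ≤ 0 — FAILS

Since the claim fails at x = 0, this value is a counterexample.

Answer: Yes, x = 0 is a counterexample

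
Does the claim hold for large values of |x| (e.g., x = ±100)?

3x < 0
x = 100: LHS = 3·100 = 300; 300 < 0 — FAILS
x = -100: LHS = 3·(-100) = -300; -300 < 0 — holds

Answer: Partially: fails for x = 100, holds for x = -100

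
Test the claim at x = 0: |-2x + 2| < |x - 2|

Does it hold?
x = 0: LHS = |-2·0 + 2| = |2| = 2, RHS = |0 - 2| = |-2| = 2; 2 < 2 — FAILS

The relation fails at x = 0, so x = 0 is a counterexample.

Answer: No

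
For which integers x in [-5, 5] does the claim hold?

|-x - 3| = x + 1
Over all integers in [-5, 5], LHS − RHS is always positive; it is smallest at x = 0, where it equals 2:
x = 0: LHS = |-0 - 3| = |-3| = 3, RHS = 0 + 1 = 1; 3 = 1 — FAILS
At the ends of the range:
x = -5: LHS = |-(-5) - 3| = |2| = 2, RHS = (-5) + 1 = -4; 2 = -4 — FAILS
x = 5: LHS = |-5 - 3| = |-8| = 8, RHS = 5 + 1 = 6; 8 = 6 — FAILS
Hence LHS − RHS is never 0, i.e. the two sides are never equal, so the claimed relation (=) fails for every integer in [-5, 5].

Answer: None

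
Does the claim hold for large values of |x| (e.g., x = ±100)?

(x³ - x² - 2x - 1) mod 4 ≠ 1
x = 100: LHS = (100³ - 100² - 2·100 - 1) mod 4 = 989799 mod 4 = 3; 3 ≠ 1 — holds
x = -100: LHS = ((-100)³ - (-100)² - 2·(-100) - 1) mod 4 = (-1009801) mod 4 = 3; 3 ≠ 1 — holds

Answer: Yes, holds for both x = 100 and x = -100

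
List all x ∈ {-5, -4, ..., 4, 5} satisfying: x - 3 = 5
Over all integers in [-5, 5], LHS − RHS is always negative; it is closest to 0 at x = 5, where it equals -3:
x = 5: LHS = 5 - 3 = 2; 2 = 5 — FAILS
At the ends of the range:
x = -5: LHS = (-5) - 3 = -8; -8 = 5 — FAILS
Hence LHS − RHS is never 0, i.e. the two sides are never equal, so the claimed relation (=) fails for every integer in [-5, 5].

Answer: None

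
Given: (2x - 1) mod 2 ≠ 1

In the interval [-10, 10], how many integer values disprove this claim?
Counterexamples in [-10, 10]: {-10, -9, -8, -7, -6, -5, -4, -3, -2, -1, 0, 1, 2, 3, 4, 5, 6, 7, 8, 9, 10}.

Counting them gives 21 values.

Answer: 21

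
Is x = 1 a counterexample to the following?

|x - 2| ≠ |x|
Substitute x = 1 into the relation:
x = 1: LHS = |1 - 2| = |-1| = 1, RHS = |1| = 1; 1 ≠ 1 — FAILS

Since the claim fails at x = 1, this value is a counterexample.

Answer: Yes, x = 1 is a counterexample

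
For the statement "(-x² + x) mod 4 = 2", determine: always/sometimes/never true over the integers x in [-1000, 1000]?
Holds at x = -1: LHS = (-(-1)² + (-1)) mod 4 = (-2) mod 4 = 2; 2 = 2 — holds
Fails at x = 0: LHS = (-0² + 0) mod 4 = 0 mod 4 = 0; 0 = 2 — FAILS
It is satisfied by some integers in the range but not all.

Answer: Sometimes true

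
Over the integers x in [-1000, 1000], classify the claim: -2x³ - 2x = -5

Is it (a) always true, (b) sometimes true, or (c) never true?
Track d = LHS − RHS over the integers in [-1000, 1000]. Equality would need d = 0, but d changes sign only between consecutive integers, jumping over 0:
x = 1: LHS = -2·1³ - 2·1 = -4; -4 = -5 — FAILS  (d = 1)
x = 2: LHS = -2·2³ - 2·2 = -20; -20 = -5 — FAILS  (d = -15)
Away from these crossings d keeps a constant sign, and checking every integer in [-1000, 1000] confirms d ≠ 0 throughout. Hence the two sides are never equal, so the claimed relation (=) fails for every integer in [-1000, 1000].

No integer in the range satisfies it.

Answer: Never true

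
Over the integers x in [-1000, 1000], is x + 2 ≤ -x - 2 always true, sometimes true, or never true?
Holds at x = -2: LHS = (-2) + 2 = 0, RHS = -(-2) - 2 = 0; 0 ≤ 0 — holds
Fails at x = 0: LHS = 0 + 2 = 2, RHS = -0 - 2 = -2; 2 ≤ -2 — FAILS
It is satisfied by some integers in the range but not all.

Answer: Sometimes true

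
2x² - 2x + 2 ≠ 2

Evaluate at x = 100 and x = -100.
x = 100: LHS = 2·100² - 2·100 + 2 = 19802; 19802 ≠ 2 — holds
x = -100: LHS = 2·(-100)² - 2·(-100) + 2 = 20202; 20202 ≠ 2 — holds

Answer: Yes, holds for both x = 100 and x = -100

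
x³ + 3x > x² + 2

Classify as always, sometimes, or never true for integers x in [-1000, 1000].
Holds at x = 1: LHS = 1³ + 3·1 = 4, RHS = 1² + 2 = 3; 4 > 3 — holds
Fails at x = 0: LHS = 0³ + 3·0 = 0, RHS = 0² + 2 = 2; 0 > 2 — FAILS
It is satisfied by some integers in the range but not all.

Answer: Sometimes true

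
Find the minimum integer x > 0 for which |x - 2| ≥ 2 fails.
Testing positive integers:
x = 1: LHS = |1 - 2| = |-1| = 1; 1 ≥ 2 — FAILS  ← smallest positive counterexample

Answer: x = 1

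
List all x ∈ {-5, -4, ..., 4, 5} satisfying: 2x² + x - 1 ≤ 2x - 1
Holds for: {0}
Fails for: {-5, -4, -3, -2, -1, 1, 2, 3, 4, 5}

Answer: {0}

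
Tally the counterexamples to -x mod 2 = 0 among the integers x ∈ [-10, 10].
Counterexamples in [-10, 10]: {-9, -7, -5, -3, -1, 1, 3, 5, 7, 9}.

Counting them gives 10 values.

Answer: 10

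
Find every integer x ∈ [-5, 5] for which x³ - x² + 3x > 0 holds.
Holds for: {1, 2, 3, 4, 5}
Fails for: {-5, -4, -3, -2, -1, 0}

Answer: {1, 2, 3, 4, 5}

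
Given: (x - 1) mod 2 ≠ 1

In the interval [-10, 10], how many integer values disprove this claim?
Counterexamples in [-10, 10]: {-10, -8, -6, -4, -2, 0, 2, 4, 6, 8, 10}.

Counting them gives 11 values.

Answer: 11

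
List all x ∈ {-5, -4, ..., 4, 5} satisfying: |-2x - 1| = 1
Holds for: {-1, 0}
Fails for: {-5, -4, -3, -2, 1, 2, 3, 4, 5}

Answer: {-1, 0}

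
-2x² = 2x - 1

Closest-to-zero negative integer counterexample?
Testing negative integers from -1 downward:
x = -1: LHS = -2·(-1)² = -2, RHS = 2·(-1) - 1 = -3; -2 = -3 — FAILS  ← closest negative counterexample to 0

Answer: x = -1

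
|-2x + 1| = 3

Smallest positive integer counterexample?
Testing positive integers:
x = 1: LHS = |-2·1 + 1| = |-1| = 1; 1 = 3 — FAILS  ← smallest positive counterexample

Answer: x = 1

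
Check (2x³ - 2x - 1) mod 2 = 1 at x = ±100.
x = 100: LHS = (2·100³ - 2·100 - 1) mod 2 = 1999799 mod 2 = 1; 1 = 1 — holds
x = -100: LHS = (2·(-100)³ - 2·(-100) - 1) mod 2 = (-1999801) mod 2 = 1; 1 = 1 — holds

Answer: Yes, holds for both x = 100 and x = -100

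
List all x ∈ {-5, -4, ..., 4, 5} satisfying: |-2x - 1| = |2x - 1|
Holds for: {0}
Fails for: {-5, -4, -3, -2, -1, 1, 2, 3, 4, 5}

Answer: {0}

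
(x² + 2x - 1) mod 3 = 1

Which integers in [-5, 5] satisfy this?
Holds for: {-4, -1, 2, 5}
Fails for: {-5, -3, -2, 0, 1, 3, 4}

Answer: {-4, -1, 2, 5}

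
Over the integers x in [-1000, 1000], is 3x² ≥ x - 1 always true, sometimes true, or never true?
Over all integers in [-1000, 1000], LHS − RHS is smallest at x = 0, where it equals 1:
x = 0: LHS = 3·0² = 0, RHS = 0 - 1 = -1; 0 ≥ -1 — holds
At the ends of the range:
x = -1000: LHS = 3·(-1000)² = 3000000, RHS = (-1000) - 1 = -1001; 3000000 ≥ -1001 — holds
x = 1000: LHS = 3·1000² = 3000000, RHS = 1000 - 1 = 999; 3000000 ≥ 999 — holds
Hence LHS − RHS is never negative, i.e. LHS ≥ RHS throughout, so the relation holds for every integer in [-1000, 1000].

No counterexample exists.

Answer: Always true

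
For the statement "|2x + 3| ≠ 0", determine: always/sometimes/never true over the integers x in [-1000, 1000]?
Over all integers in [-1000, 1000], LHS − RHS is always positive; it is smallest at x = -1, where it equals 1:
x = -1: LHS = |2·(-1) + 3| = |1| = 1; 1 ≠ 0 — holds
At the ends of the range:
x = -1000: LHS = |2·(-1000) + 3| = |-1997| = 1997; 1997 ≠ 0 — holds
x = 1000: LHS = |2·1000 + 3| = |2003| = 2003; 2003 ≠ 0 — holds
Hence LHS − RHS is never 0, i.e. the two sides are never equal, so the relation holds for every integer in [-1000, 1000].

No counterexample exists.

Answer: Always true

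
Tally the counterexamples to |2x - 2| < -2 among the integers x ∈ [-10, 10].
Counterexamples in [-10, 10]: {-10, -9, -8, -7, -6, -5, -4, -3, -2, -1, 0, 1, 2, 3, 4, 5, 6, 7, 8, 9, 10}.

Counting them gives 21 values.

Answer: 21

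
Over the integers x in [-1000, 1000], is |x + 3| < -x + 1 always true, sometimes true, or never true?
Holds at x = -2: LHS = |(-2) + 3| = |1| = 1, RHS = -(-2) + 1 = 3; 1 < 3 — holds
Fails at x = 0: LHS = |0 + 3| = |3| = 3, RHS = -0 + 1 = 1; 3 < 1 — FAILS
It is satisfied by some integers in the range but not all.

Answer: Sometimes true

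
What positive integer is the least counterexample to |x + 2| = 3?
Testing positive integers:
x = 1: LHS = |1 + 2| = |3| = 3; 3 = 3 — holds
x = 2: LHS = |2 + 2| = |4| = 4; 4 = 3 — FAILS  ← smallest positive counterexample

Answer: x = 2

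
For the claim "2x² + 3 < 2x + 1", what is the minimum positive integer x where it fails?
Testing positive integers:
x = 1: LHS = 2·1² + 3 = 5, RHS = 2·1 + 1 = 3; 5 < 3 — FAILS  ← smallest positive counterexample

Answer: x = 1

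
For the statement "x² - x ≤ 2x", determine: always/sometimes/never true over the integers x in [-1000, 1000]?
Holds at x = 0: LHS = 0² - 0 = 0, RHS = 2·0 = 0; 0 ≤ 0 — holds
Fails at x = -1: LHS = (-1)² - (-1) = 2, RHS = 2·(-1) = -2; 2 ≤ -2 — FAILS
It is satisfied by some integers in the range but not all.

Answer: Sometimes true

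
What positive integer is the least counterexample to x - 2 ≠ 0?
Testing positive integers:
x = 1: LHS = 1 - 2 = -1; -1 ≠ 0 — holds
x = 2: LHS = 2 - 2 = 0; 0 ≠ 0 — FAILS  ← smallest positive counterexample

Answer: x = 2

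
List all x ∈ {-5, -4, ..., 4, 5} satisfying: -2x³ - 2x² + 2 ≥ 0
Holds for: {-5, -4, -3, -2, -1, 0}
Fails for: {1, 2, 3, 4, 5}

Answer: {-5, -4, -3, -2, -1, 0}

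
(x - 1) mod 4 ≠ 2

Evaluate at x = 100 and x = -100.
x = 100: LHS = (100 - 1) mod 4 = 99 mod 4 = 3; 3 ≠ 2 — holds
x = -100: LHS = ((-100) - 1) mod 4 = (-101) mod 4 = 3; 3 ≠ 2 — holds

Answer: Yes, holds for both x = 100 and x = -100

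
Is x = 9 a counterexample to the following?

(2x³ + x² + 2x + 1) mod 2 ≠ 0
Substitute x = 9 into the relation:
x = 9: LHS = (2·9³ + 9² + 2·9 + 1) mod 2 = 1558 mod 2 = 0; 0 ≠ 0 — FAILS

Since the claim fails at x = 9, this value is a counterexample.

Answer: Yes, x = 9 is a counterexample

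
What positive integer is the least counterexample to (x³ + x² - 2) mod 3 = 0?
Testing positive integers:
x = 1: LHS = (1³ + 1² - 2) mod 3 = 0 mod 3 = 0; 0 = 0 — holds
x = 2: LHS = (2³ + 2² - 2) mod 3 = 10 mod 3 = 1; 1 = 0 — FAILS  ← smallest positive counterexample

Answer: x = 2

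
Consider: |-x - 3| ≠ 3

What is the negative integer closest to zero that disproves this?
Testing negative integers from -1 downward:
x = -1: LHS = |-(-1) - 3| = |-2| = 2; 2 ≠ 3 — holds
x = -2: LHS = |-(-2) - 3| = |-1| = 1; 1 ≠ 3 — holds
x = -3: LHS = |-(-3) - 3| = |0| = 0; 0 ≠ 3 — holds
x = -4: LHS = |-(-4) - 3| = |1| = 1; 1 ≠ 3 — holds
x = -5: LHS = |-(-5) - 3| = |2| = 2; 2 ≠ 3 — holds
x = -6: LHS = |-(-6) - 3| = |3| = 3; 3 ≠ 3 — FAILS  ← closest negative counterexample to 0

Answer: x = -6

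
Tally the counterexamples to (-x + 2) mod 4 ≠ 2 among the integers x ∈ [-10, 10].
Counterexamples in [-10, 10]: {-8, -4, 0, 4, 8}.

Counting them gives 5 values.

Answer: 5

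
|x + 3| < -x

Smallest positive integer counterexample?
Testing positive integers:
x = 1: LHS = |1 + 3| = |4| = 4; 4 < -1 — FAILS  ← smallest positive counterexample

Answer: x = 1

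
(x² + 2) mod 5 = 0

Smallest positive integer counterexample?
Testing positive integers:
x = 1: LHS = (1² + 2) mod 5 = 3 mod 5 = 3; 3 = 0 — FAILS  ← smallest positive counterexample

Answer: x = 1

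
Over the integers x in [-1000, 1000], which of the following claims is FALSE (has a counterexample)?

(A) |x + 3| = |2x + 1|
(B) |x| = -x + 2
(A) x = 0: LHS = |0 + 3| = |3| = 3, RHS = |2·0 + 1| = |1| = 1; 3 = 1 — FAILS
(B) x = 0: LHS = |0| = 0, RHS = -0 + 2 = 2; 0 = 2 — FAILS

Answer: Both A and B are false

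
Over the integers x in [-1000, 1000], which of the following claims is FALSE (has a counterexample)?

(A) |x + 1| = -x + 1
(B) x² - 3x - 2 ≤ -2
(A) x = 1: LHS = |1 + 1| = |2| = 2, RHS = -1 + 1 = 0; 2 = 0 — FAILS
(B) x = -1: LHS = (-1)² - 3·(-1) - 2 = 2; 2 ≤ -2 — FAILS

Answer: Both A and B are false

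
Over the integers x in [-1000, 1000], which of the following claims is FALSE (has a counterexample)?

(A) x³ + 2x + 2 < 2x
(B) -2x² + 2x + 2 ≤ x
(A) x = 0: LHS = 0³ + 2·0 + 2 = 2, RHS = 2·0 = 0; 2 < 0 — FAILS
(B) x = 0: LHS = -2·0² + 2·0 + 2 = 2; 2 ≤ 0 — FAILS

Answer: Both A and B are false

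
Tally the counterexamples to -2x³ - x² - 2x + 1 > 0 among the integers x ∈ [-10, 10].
Counterexamples in [-10, 10]: {1, 2, 3, 4, 5, 6, 7, 8, 9, 10}.

Counting them gives 10 values.

Answer: 10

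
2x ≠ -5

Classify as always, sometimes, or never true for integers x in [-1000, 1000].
Track d = LHS − RHS over the integers in [-1000, 1000]. Equality would need d = 0, but d changes sign only between consecutive integers, jumping over 0:
x = -3: LHS = 2·(-3) = -6; -6 ≠ -5 — holds  (d = -1)
x = -2: LHS = 2·(-2) = -4; -4 ≠ -5 — holds  (d = 1)
Away from these crossings d keeps a constant sign, and checking every integer in [-1000, 1000] confirms d ≠ 0 throughout. Hence the two sides are never equal, so the relation holds for every integer in [-1000, 1000].

No counterexample exists.

Answer: Always true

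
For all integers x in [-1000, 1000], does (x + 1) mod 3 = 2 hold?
The claim fails at x = 0:
x = 0: LHS = (0 + 1) mod 3 = 1 mod 3 = 1; 1 = 2 — FAILS

Because a single integer refutes it, the statement is false.

Answer: False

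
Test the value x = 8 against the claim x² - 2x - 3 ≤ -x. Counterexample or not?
Substitute x = 8 into the relation:
x = 8: LHS = 8² - 2·8 - 3 = 45; 45 ≤ -8 — FAILS

Since the claim fails at x = 8, this value is a counterexample.

Answer: Yes, x = 8 is a counterexample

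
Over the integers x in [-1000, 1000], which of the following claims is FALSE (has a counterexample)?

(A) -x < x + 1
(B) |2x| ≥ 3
(A) x = -1: LHS = -(-1) = 1, RHS = (-1) + 1 = 0; 1 < 0 — FAILS
(B) x = 0: LHS = |2·0| = |0| = 0; 0 ≥ 3 — FAILS

Answer: Both A and B are false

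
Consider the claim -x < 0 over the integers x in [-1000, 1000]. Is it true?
The claim fails at x = 0:
x = 0: LHS = -0 = 0; 0 < 0 — FAILS

Because a single integer refutes it, the statement is false.

Answer: False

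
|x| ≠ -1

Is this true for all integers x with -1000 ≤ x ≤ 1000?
An absolute value is never negative, so the left side is ≥ 0 for every x, while the right side is -1. Tightest case in [-1000, 1000] is x = 0:
x = 0: LHS = |0| = 0; 0 ≠ -1 — holds
Hence LHS − RHS is never 0, i.e. the two sides are never equal, so the relation holds for every integer in [-1000, 1000].

No counterexample exists.

Answer: True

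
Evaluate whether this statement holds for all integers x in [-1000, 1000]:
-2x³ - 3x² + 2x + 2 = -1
The claim fails at x = 0:
x = 0: LHS = -2·0³ - 3·0² + 2·0 + 2 = 2; 2 = -1 — FAILS

Because a single integer refutes it, the statement is false.

Answer: False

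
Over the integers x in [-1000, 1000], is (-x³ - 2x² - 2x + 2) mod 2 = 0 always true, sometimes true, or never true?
Holds at x = 0: LHS = (-0³ - 2·0² - 2·0 + 2) mod 2 = 2 mod 2 = 0; 0 = 0 — holds
Fails at x = 1: LHS = (-1³ - 2·1² - 2·1 + 2) mod 2 = (-3) mod 2 = 1; 1 = 0 — FAILS
It is satisfied by some integers in the range but not all.

Answer: Sometimes true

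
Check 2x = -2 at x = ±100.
x = 100: LHS = 2·100 = 200; 200 = -2 — FAILS
x = -100: LHS = 2·(-100) = -200; -200 = -2 — FAILS

Answer: No, fails for both x = 100 and x = -100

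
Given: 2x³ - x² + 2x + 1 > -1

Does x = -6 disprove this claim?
Substitute x = -6 into the relation:
x = -6: LHS = 2·(-6)³ - (-6)² + 2·(-6) + 1 = -479; -479 > -1 — FAILS

Since the claim fails at x = -6, this value is a counterexample.

Answer: Yes, x = -6 is a counterexample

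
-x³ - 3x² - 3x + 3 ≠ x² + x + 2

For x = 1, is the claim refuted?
Substitute x = 1 into the relation:
x = 1: LHS = -1³ - 3·1² - 3·1 + 3 = -4, RHS = 1² + 1 + 2 = 4; -4 ≠ 4 — holds

The relation holds at x = 1, so it is not a counterexample.

Answer: No, x = 1 is not a counterexample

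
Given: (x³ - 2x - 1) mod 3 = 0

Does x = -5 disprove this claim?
Substitute x = -5 into the relation:
x = -5: LHS = ((-5)³ - 2·(-5) - 1) mod 3 = (-116) mod 3 = 1; 1 = 0 — FAILS

Since the claim fails at x = -5, this value is a counterexample.

Answer: Yes, x = -5 is a counterexample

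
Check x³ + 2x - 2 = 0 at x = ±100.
x = 100: LHS = 100³ + 2·100 - 2 = 1000198; 1000198 = 0 — FAILS
x = -100: LHS = (-100)³ + 2·(-100) - 2 = -1000202; -1000202 = 0 — FAILS

Answer: No, fails for both x = 100 and x = -100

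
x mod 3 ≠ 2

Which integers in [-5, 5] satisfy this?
Holds for: {-5, -3, -2, 0, 1, 3, 4}
Fails for: {-4, -1, 2, 5}

Answer: {-5, -3, -2, 0, 1, 3, 4}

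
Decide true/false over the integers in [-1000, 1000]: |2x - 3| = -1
The claim fails at x = 0:
x = 0: LHS = |2·0 - 3| = |-3| = 3; 3 = -1 — FAILS

Because a single integer refutes it, the statement is false.

Answer: False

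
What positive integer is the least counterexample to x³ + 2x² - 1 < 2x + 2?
Testing positive integers:
x = 1: LHS = 1³ + 2·1² - 1 = 2, RHS = 2·1 + 2 = 4; 2 < 4 — holds
x = 2: LHS = 2³ + 2·2² - 1 = 15, RHS = 2·2 + 2 = 6; 15 < 6 — FAILS  ← smallest positive counterexample

Answer: x = 2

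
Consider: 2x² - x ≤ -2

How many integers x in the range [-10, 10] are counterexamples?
Counterexamples in [-10, 10]: {-10, -9, -8, -7, -6, -5, -4, -3, -2, -1, 0, 1, 2, 3, 4, 5, 6, 7, 8, 9, 10}.

Counting them gives 21 values.

Answer: 21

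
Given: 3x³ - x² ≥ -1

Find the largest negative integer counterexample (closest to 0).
Testing negative integers from -1 downward:
x = -1: LHS = 3·(-1)³ - (-1)² = -4; -4 ≥ -1 — FAILS  ← closest negative counterexample to 0

Answer: x = -1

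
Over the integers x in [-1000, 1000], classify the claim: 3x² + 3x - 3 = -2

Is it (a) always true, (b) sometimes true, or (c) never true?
Track d = LHS − RHS over the integers in [-1000, 1000]. Equality would need d = 0, but d changes sign only between consecutive integers, jumping over 0:
x = -2: LHS = 3·(-2)² + 3·(-2) - 3 = 3; 3 = -2 — FAILS  (d = 5)
x = -1: LHS = 3·(-1)² + 3·(-1) - 3 = -3; -3 = -2 — FAILS  (d = -1)
x = 0: LHS = 3·0² + 3·0 - 3 = -3; -3 = -2 — FAILS  (d = -1)
x = 1: LHS = 3·1² + 3·1 - 3 = 3; 3 = -2 — FAILS  (d = 5)
Away from these crossings d keeps a constant sign, and checking every integer in [-1000, 1000] confirms d ≠ 0 throughout. Hence the two sides are never equal, so the claimed relation (=) fails for every integer in [-1000, 1000].

No integer in the range satisfies it.

Answer: Never true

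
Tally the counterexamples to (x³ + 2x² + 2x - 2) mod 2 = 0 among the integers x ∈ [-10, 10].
Counterexamples in [-10, 10]: {-9, -7, -5, -3, -1, 1, 3, 5, 7, 9}.

Counting them gives 10 values.

Answer: 10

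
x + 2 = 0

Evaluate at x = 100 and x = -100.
x = 100: LHS = 100 + 2 = 102; 102 = 0 — FAILS
x = -100: LHS = (-100) + 2 = -98; -98 = 0 — FAILS

Answer: No, fails for both x = 100 and x = -100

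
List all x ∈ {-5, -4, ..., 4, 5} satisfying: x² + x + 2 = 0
Over all integers in [-5, 5], LHS − RHS is always positive; it is smallest at x = 0, where it equals 2:
x = 0: LHS = 0² + 0 + 2 = 2; 2 = 0 — FAILS
At the ends of the range:
x = -5: LHS = (-5)² + (-5) + 2 = 22; 22 = 0 — FAILS
x = 5: LHS = 5² + 5 + 2 = 32; 32 = 0 — FAILS
Hence LHS − RHS is never 0, i.e. the two sides are never equal, so the claimed relation (=) fails for every integer in [-5, 5].

Answer: None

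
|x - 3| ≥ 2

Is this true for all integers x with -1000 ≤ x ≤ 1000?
The claim fails at x = 2:
x = 2: LHS = |2 - 3| = |-1| = 1; 1 ≥ 2 — FAILS

Because a single integer refutes it, the statement is false.

Answer: False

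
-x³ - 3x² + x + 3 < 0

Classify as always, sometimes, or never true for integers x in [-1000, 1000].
Holds at x = 2: LHS = -2³ - 3·2² + 2 + 3 = -15; -15 < 0 — holds
Fails at x = 0: LHS = -0³ - 3·0² + 0 + 3 = 3; 3 < 0 — FAILS
It is satisfied by some integers in the range but not all.

Answer: Sometimes true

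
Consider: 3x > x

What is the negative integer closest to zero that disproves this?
Testing negative integers from -1 downward:
x = -1: LHS = 3·(-1) = -3; -3 > -1 — FAILS  ← closest negative counterexample to 0

Answer: x = -1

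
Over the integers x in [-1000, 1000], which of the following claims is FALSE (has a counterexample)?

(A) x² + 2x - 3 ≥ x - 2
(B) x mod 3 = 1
(A) x = 0: LHS = 0² + 2·0 - 3 = -3, RHS = 0 - 2 = -2; -3 ≥ -2 — FAILS
(B) x = 0: LHS = 0 mod 3 = 0; 0 = 1 — FAILS

Answer: Both A and B are false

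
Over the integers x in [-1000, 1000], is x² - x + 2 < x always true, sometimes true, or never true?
Over all integers in [-1000, 1000], LHS − RHS is smallest at x = 1, where it equals 1:
x = 1: LHS = 1² - 1 + 2 = 2; 2 < 1 — FAILS
At the ends of the range:
x = -1000: LHS = (-1000)² - (-1000) + 2 = 1001002; 1001002 < -1000 — FAILS
x = 1000: LHS = 1000² - 1000 + 2 = 999002; 999002 < 1000 — FAILS
Hence LHS − RHS is never negative, i.e. LHS ≥ RHS throughout, so the claimed relation (<) fails for every integer in [-1000, 1000].

No integer in the range satisfies it.

Answer: Never true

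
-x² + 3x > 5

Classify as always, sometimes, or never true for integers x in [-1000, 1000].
Over all integers in [-1000, 1000], LHS − RHS is largest at x = 1, where it equals -3:
x = 1: LHS = -1² + 3·1 = 2; 2 > 5 — FAILS
At the ends of the range:
x = -1000: LHS = -(-1000)² + 3·(-1000) = -1003000; -1003000 > 5 — FAILS
x = 1000: LHS = -1000² + 3·1000 = -997000; -997000 > 5 — FAILS
Hence LHS − RHS is never positive, i.e. LHS ≤ RHS throughout, so the claimed relation (>) fails for every integer in [-1000, 1000].

No integer in the range satisfies it.

Answer: Never true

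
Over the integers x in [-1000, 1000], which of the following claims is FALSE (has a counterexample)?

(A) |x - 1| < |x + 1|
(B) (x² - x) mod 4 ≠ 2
(A) x = 0: LHS = |0 - 1| = |-1| = 1, RHS = |0 + 1| = |1| = 1; 1 < 1 — FAILS
(B) x = -1: LHS = ((-1)² - (-1)) mod 4 = 2 mod 4 = 2; 2 ≠ 2 — FAILS

Answer: Both A and B are false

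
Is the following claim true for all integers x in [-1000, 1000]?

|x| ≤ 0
The claim fails at x = 1:
x = 1: LHS = |1| = 1; 1 ≤ 0 — FAILS

Because a single integer refutes it, the statement is false.

Answer: False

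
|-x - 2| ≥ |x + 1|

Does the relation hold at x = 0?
x = 0: LHS = |-0 - 2| = |-2| = 2, RHS = |0 + 1| = |1| = 1; 2 ≥ 1 — holds

The relation is satisfied at x = 0.

Answer: Yes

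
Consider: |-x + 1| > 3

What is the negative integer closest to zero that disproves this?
Testing negative integers from -1 downward:
x = -1: LHS = |-(-1) + 1| = |2| = 2; 2 > 3 — FAILS  ← closest negative counterexample to 0

Answer: x = -1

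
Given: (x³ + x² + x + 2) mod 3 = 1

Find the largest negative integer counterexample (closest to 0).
Testing negative integers from -1 downward:
x = -1: LHS = ((-1)³ + (-1)² + (-1) + 2) mod 3 = 1 mod 3 = 1; 1 = 1 — holds
x = -2: LHS = ((-2)³ + (-2)² + (-2) + 2) mod 3 = (-4) mod 3 = 2; 2 = 1 — FAILS  ← closest negative counterexample to 0

Answer: x = -2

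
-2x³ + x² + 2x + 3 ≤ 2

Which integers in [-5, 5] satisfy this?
Holds for: {2, 3, 4, 5}
Fails for: {-5, -4, -3, -2, -1, 0, 1}

Answer: {2, 3, 4, 5}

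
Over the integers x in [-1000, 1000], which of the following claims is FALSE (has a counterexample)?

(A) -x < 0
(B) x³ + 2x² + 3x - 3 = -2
(A) x = 0: LHS = -0 = 0; 0 < 0 — FAILS
(B) x = 0: LHS = 0³ + 2·0² + 3·0 - 3 = -3; -3 = -2 — FAILS

Answer: Both A and B are false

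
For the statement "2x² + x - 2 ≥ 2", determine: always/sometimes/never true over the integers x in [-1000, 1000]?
Holds at x = 2: LHS = 2·2² + 2 - 2 = 8; 8 ≥ 2 — holds
Fails at x = 0: LHS = 2·0² + 0 - 2 = -2; -2 ≥ 2 — FAILS
It is satisfied by some integers in the range but not all.

Answer: Sometimes true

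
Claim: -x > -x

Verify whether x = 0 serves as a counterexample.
Substitute x = 0 into the relation:
x = 0: LHS = -0 = 0, RHS = -0 = 0; 0 > 0 — FAILS

Since the claim fails at x = 0, this value is a counterexample.

Answer: Yes, x = 0 is a counterexample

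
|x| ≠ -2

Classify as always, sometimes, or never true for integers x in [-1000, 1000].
An absolute value is never negative, so the left side is ≥ 0 for every x, while the right side is -2. Tightest case in [-1000, 1000] is x = 0:
x = 0: LHS = |0| = 0; 0 ≠ -2 — holds
Hence LHS − RHS is never 0, i.e. the two sides are never equal, so the relation holds for every integer in [-1000, 1000].

No counterexample exists.

Answer: Always true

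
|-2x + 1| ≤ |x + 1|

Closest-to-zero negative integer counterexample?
Testing negative integers from -1 downward:
x = -1: LHS = |-2·(-1) + 1| = |3| = 3, RHS = |(-1) + 1| = |0| = 0; 3 ≤ 0 — FAILS  ← closest negative counterexample to 0

Answer: x = -1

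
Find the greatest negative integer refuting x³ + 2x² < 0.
Testing negative integers from -1 downward:
x = -1: LHS = (-1)³ + 2·(-1)² = 1; 1 < 0 — FAILS  ← closest negative counterexample to 0

Answer: x = -1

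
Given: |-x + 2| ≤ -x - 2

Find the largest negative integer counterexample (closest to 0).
Testing negative integers from -1 downward:
x = -1: LHS = |-(-1) + 2| = |3| = 3, RHS = -(-1) - 2 = -1; 3 ≤ -1 — FAILS  ← closest negative counterexample to 0

Answer: x = -1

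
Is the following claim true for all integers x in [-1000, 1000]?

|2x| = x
The claim fails at x = 1:
x = 1: LHS = |2·1| = |2| = 2; 2 = 1 — FAILS

Because a single integer refutes it, the statement is false.

Answer: False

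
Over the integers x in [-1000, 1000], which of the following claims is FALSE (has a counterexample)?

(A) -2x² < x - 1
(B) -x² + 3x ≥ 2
(A) x = 0: LHS = -2·0² = 0, RHS = 0 - 1 = -1; 0 < -1 — FAILS
(B) x = 0: LHS = -0² + 3·0 = 0; 0 ≥ 2 — FAILS

Answer: Both A and B are false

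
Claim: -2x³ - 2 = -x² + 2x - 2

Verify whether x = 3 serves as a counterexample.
Substitute x = 3 into the relation:
x = 3: LHS = -2·3³ - 2 = -56, RHS = -3² + 2·3 - 2 = -5; -56 = -5 — FAILS

Since the claim fails at x = 3, this value is a counterexample.

Answer: Yes, x = 3 is a counterexample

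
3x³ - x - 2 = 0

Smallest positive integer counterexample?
Testing positive integers:
x = 1: LHS = 3·1³ - 1 - 2 = 0; 0 = 0 — holds
x = 2: LHS = 3·2³ - 2 - 2 = 20; 20 = 0 — FAILS  ← smallest positive counterexample

Answer: x = 2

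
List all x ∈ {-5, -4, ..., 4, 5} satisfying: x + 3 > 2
Holds for: {0, 1, 2, 3, 4, 5}
Fails for: {-5, -4, -3, -2, -1}

Answer: {0, 1, 2, 3, 4, 5}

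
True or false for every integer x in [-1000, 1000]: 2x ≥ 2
The claim fails at x = 0:
x = 0: LHS = 2·0 = 0; 0 ≥ 2 — FAILS

Because a single integer refutes it, the statement is false.

Answer: False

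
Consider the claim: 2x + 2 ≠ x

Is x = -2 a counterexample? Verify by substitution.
Substitute x = -2 into the relation:
x = -2: LHS = 2·(-2) + 2 = -2; -2 ≠ -2 — FAILS

Since the claim fails at x = -2, this value is a counterexample.

Answer: Yes, x = -2 is a counterexample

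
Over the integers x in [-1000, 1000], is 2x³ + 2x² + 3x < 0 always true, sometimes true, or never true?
Holds at x = -1: LHS = 2·(-1)³ + 2·(-1)² + 3·(-1) = -3; -3 < 0 — holds
Fails at x = 0: LHS = 2·0³ + 2·0² + 3·0 = 0; 0 < 0 — FAILS
It is satisfied by some integers in the range but not all.

Answer: Sometimes true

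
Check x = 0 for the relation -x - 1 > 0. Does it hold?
x = 0: LHS = -0 - 1 = -1; -1 > 0 — FAILS

The relation fails at x = 0, so x = 0 is a counterexample.

Answer: No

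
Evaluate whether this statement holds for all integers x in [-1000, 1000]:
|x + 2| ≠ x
Over all integers in [-1000, 1000], LHS − RHS is always positive; it is smallest at x = 0, where it equals 2:
x = 0: LHS = |0 + 2| = |2| = 2; 2 ≠ 0 — holds
At the ends of the range:
x = -1000: LHS = |(-1000) + 2| = |-998| = 998; 998 ≠ -1000 — holds
x = 1000: LHS = |1000 + 2| = |1002| = 1002; 1002 ≠ 1000 — holds
Hence LHS − RHS is never 0, i.e. the two sides are never equal, so the relation holds for every integer in [-1000, 1000].

No counterexample exists.

Answer: True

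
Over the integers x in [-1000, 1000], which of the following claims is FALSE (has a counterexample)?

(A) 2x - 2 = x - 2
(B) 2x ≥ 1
(A) x = 1: LHS = 2·1 - 2 = 0, RHS = 1 - 2 = -1; 0 = -1 — FAILS
(B) x = 0: LHS = 2·0 = 0; 0 ≥ 1 — FAILS

Answer: Both A and B are false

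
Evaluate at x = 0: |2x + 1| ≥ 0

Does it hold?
x = 0: LHS = |2·0 + 1| = |1| = 1; 1 ≥ 0 — holds

The relation is satisfied at x = 0.

Answer: Yes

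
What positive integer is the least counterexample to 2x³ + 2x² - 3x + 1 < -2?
Testing positive integers:
x = 1: LHS = 2·1³ + 2·1² - 3·1 + 1 = 2; 2 < -2 — FAILS  ← smallest positive counterexample

Answer: x = 1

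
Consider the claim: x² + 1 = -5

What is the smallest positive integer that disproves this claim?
Testing positive integers:
x = 1: LHS = 1² + 1 = 2; 2 = -5 — FAILS  ← smallest positive counterexample

Answer: x = 1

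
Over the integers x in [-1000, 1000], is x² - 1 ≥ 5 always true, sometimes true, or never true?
Holds at x = 3: LHS = 3² - 1 = 8; 8 ≥ 5 — holds
Fails at x = 0: LHS = 0² - 1 = -1; -1 ≥ 5 — FAILS
It is satisfied by some integers in the range but not all.

Answer: Sometimes true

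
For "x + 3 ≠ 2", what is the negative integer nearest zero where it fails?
Testing negative integers from -1 downward:
x = -1: LHS = (-1) + 3 = 2; 2 ≠ 2 — FAILS  ← closest negative counterexample to 0

Answer: x = -1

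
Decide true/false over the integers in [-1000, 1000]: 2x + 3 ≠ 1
The claim fails at x = -1:
x = -1: LHS = 2·(-1) + 3 = 1; 1 ≠ 1 — FAILS

Because a single integer refutes it, the statement is false.

Answer: False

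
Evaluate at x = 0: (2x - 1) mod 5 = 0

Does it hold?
x = 0: LHS = (2·0 - 1) mod 5 = (-1) mod 5 = 4; 4 = 0 — FAILS

The relation fails at x = 0, so x = 0 is a counterexample.

Answer: No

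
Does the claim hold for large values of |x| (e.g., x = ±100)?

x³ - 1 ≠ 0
x = 100: LHS = 100³ - 1 = 999999; 999999 ≠ 0 — holds
x = -100: LHS = (-100)³ - 1 = -1000001; -1000001 ≠ 0 — holds

Answer: Yes, holds for both x = 100 and x = -100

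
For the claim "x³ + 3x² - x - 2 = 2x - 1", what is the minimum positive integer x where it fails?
Testing positive integers:
x = 1: LHS = 1³ + 3·1² - 1 - 2 = 1, RHS = 2·1 - 1 = 1; 1 = 1 — holds
x = 2: LHS = 2³ + 3·2² - 2 - 2 = 16, RHS = 2·2 - 1 = 3; 16 = 3 — FAILS  ← smallest positive counterexample

Answer: x = 2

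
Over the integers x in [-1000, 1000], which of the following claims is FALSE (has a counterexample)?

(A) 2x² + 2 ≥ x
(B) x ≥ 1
(A) Over all integers in [-1000, 1000], LHS − RHS is smallest at x = 0, where it equals 2:
x = 0: LHS = 2·0² + 2 = 2; 2 ≥ 0 — holds
At the ends of the range:
x = -1000: LHS = 2·(-1000)² + 2 = 2000002; 2000002 ≥ -1000 — holds
x = 1000: LHS = 2·1000² + 2 = 2000002; 2000002 ≥ 1000 — holds
Hence LHS − RHS is never negative, i.e. LHS ≥ RHS throughout, so the relation holds for every integer in [-1000, 1000].

(B) x = 0: 0 ≥ 1 — FAILS

Only (B) has a counterexample.

Answer: B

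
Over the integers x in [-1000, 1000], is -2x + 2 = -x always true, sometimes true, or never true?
Holds at x = 2: LHS = -2·2 + 2 = -2; -2 = -2 — holds
Fails at x = 0: LHS = -2·0 + 2 = 2, RHS = -0 = 0; 2 = 0 — FAILS
It is satisfied by some integers in the range but not all.

Answer: Sometimes true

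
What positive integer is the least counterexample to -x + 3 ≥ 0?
Testing positive integers:
x = 1: LHS = -1 + 3 = 2; 2 ≥ 0 — holds
x = 2: LHS = -2 + 3 = 1; 1 ≥ 0 — holds
x = 3: LHS = -3 + 3 = 0; 0 ≥ 0 — holds
x = 4: LHS = -4 + 3 = -1; -1 ≥ 0 — FAILS  ← smallest positive counterexample

Answer: x = 4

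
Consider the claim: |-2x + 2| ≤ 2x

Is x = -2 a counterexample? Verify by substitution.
Substitute x = -2 into the relation:
x = -2: LHS = |-2·(-2) + 2| = |6| = 6, RHS = 2·(-2) = -4; 6 ≤ -4 — FAILS

Since the claim fails at x = -2, this value is a counterexample.

Answer: Yes, x = -2 is a counterexample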